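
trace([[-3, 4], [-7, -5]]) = -8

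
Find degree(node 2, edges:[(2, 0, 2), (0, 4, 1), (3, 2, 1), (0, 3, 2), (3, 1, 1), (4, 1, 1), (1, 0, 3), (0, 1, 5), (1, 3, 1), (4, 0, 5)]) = incident: (2,0), (3,2)
= 2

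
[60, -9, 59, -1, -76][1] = -9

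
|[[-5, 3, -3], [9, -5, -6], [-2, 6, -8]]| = (1)*(-5)*det([[-5, -6], [6, -8]]) + (-1)*(3)*det([[9, -6], [-2, -8]]) + (1)*(-3)*det([[9, -5], [-2, 6]])
= -380 + 252 + -132
= -260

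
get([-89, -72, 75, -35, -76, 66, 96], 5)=66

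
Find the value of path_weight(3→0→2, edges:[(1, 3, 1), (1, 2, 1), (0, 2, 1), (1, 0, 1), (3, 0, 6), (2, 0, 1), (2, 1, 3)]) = w(3→0)=6 + w(0→2)=1
= 7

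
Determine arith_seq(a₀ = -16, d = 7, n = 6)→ [-16, -9, -2, 5, 12, 19]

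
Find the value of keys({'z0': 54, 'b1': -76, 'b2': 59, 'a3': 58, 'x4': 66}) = ['z0', 'b1', 'b2', 'a3', 'x4']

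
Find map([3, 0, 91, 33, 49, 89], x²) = [9, 0, 8281, 1089, 2401, 7921]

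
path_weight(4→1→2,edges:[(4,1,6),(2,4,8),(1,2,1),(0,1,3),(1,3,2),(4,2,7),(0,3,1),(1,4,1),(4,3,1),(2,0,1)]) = w(4→1)=6 + w(1→2)=1
= 7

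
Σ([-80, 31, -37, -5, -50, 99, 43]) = 1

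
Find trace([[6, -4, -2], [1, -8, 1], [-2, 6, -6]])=diagonal: 6 + (-8) + (-6)
= -8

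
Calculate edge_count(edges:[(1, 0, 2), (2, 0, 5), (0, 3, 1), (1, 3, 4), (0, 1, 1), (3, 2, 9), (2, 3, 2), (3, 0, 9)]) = 8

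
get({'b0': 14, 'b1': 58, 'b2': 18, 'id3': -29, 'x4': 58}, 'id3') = -29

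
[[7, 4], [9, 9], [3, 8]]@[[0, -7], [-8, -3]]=[[-32, -61], [-72, -90], [-64, -45]]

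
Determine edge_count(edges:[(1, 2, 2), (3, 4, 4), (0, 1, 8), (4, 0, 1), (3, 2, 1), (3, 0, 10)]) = 6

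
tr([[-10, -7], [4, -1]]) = diagonal: (-10) + (-1)
= -11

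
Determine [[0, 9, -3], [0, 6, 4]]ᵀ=[[0, 0], [9, 6], [-3, 4]]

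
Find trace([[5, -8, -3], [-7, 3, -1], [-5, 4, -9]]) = diagonal: 5 + 3 + (-9)
= -1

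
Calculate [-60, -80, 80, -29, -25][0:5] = [-60, -80, 80, -29, -25]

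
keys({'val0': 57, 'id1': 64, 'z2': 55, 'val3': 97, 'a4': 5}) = ['val0', 'id1', 'z2', 'val3', 'a4']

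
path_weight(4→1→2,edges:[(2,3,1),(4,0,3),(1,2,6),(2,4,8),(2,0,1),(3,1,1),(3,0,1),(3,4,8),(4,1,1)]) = w(4→1)=1 + w(1→2)=6
= 7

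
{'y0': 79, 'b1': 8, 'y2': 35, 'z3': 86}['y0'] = 79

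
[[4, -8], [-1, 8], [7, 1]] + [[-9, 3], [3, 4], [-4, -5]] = [[-5, -5], [2, 12], [3, -4]]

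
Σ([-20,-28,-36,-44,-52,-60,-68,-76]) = (-20) + (-28) + (-36) + (-44) + (-52) + (-60) + (-68) + (-76)
= -384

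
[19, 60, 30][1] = 60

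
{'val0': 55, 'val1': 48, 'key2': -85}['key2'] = -85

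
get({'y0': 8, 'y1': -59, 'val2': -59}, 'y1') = -59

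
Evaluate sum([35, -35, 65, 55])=120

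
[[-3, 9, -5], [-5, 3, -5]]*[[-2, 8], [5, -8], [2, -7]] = [[41, -61], [15, -29]]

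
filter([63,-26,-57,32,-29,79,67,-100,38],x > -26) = keep x where x > -26: 63✓, -26✗, -57✗, 32✓, -29✗, 79✓, 67✓, -100✗, 38✓
= [63, 32, 79, 67, 38]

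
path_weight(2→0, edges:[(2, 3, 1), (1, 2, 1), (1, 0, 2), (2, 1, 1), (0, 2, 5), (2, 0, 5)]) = 5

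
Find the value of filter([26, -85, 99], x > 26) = keep x where x > 26: 26✗, -85✗, 99✓
= [99]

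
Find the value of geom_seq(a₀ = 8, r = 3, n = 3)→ a_0 = 8*3^0 = 8
a_1 = 8*3^1 = 24
a_2 = 8*3^2 = 72
= [8, 24, 72]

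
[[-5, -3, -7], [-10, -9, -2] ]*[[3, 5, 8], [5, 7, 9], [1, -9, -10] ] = C[0][0] = (-5)*(3) + (-3)*(5) + (-7)*(1) = -37
C[0][1] = (-5)*(5) + (-3)*(7) + (-7)*(-9) = 17
C[0][2] = (-5)*(8) + (-3)*(9) + (-7)*(-10) = 3
C[1][0] = (-10)*(3) + (-9)*(5) + (-2)*(1) = -77
C[1][1] = (-10)*(5) + (-9)*(7) + (-2)*(-9) = -95
C[1][2] = (-10)*(8) + (-9)*(9) + (-2)*(-10) = -141
= [[-37, 17, 3], [-77, -95, -141]]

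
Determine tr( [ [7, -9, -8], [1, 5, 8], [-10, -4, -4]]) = 8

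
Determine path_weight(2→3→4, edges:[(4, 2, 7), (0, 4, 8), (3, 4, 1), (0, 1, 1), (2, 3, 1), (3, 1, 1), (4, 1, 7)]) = w(2→3)=1 + w(3→4)=1
= 2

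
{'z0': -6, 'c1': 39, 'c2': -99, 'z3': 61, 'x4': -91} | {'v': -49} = {'z0': -6, 'c1': 39, 'c2': -99, 'z3': 61, 'x4': -91, 'v': -49}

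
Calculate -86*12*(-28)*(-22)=-635712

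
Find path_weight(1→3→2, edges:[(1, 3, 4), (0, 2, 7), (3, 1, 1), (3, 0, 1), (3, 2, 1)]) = 5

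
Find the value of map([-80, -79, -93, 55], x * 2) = [-160, -158, -186, 110]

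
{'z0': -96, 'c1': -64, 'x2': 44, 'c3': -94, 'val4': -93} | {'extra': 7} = {'z0': -96, 'c1': -64, 'x2': 44, 'c3': -94, 'val4': -93, 'extra': 7}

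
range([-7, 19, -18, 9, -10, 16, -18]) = 37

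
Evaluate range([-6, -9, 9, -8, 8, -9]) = 18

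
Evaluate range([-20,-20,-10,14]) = 34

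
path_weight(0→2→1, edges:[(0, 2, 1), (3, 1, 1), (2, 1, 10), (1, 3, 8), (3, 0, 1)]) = 11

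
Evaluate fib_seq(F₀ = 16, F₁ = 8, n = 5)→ [16, 8, 24, 32, 56]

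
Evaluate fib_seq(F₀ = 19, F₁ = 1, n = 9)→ F_2 = F_1 + F_0 = 20
F_3 = F_2 + F_1 = 21
F_4 = F_3 + F_2 = 41
...
= [19, 1, 20, 21, 41, 62, 103, 165, 268]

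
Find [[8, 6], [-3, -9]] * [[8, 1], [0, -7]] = [[64, -34], [-24, 60]]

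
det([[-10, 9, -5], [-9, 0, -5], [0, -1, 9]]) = 734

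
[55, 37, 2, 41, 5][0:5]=[55, 37, 2, 41, 5]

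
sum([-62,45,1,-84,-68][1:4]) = slice → [45, 1, -84]
45 + 1 + (-84)
= -38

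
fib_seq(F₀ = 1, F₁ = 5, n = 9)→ F_2 = F_1 + F_0 = 6
F_3 = F_2 + F_1 = 11
F_4 = F_3 + F_2 = 17
...
= [1, 5, 6, 11, 17, 28, 45, 73, 118]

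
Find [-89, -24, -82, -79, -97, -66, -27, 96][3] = -79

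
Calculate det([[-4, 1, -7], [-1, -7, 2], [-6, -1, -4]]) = 151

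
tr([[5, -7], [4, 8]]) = 13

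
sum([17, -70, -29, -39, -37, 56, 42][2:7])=slice → [-29, -39, -37, 56, 42]
(-29) + (-39) + (-37) + 56 + 42
= -7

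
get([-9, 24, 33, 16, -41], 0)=-9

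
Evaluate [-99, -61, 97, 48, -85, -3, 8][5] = -3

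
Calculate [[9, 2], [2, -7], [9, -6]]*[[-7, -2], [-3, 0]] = [[-69, -18], [7, -4], [-45, -18]]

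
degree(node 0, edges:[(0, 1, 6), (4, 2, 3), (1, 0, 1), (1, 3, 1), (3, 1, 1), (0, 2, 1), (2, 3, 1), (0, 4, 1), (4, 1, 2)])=4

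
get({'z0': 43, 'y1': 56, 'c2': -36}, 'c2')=-36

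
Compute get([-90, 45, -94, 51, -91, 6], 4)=-91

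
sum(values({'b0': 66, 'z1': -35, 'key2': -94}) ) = -63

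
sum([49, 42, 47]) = 138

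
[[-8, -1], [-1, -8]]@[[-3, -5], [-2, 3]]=[[26, 37], [19, -19]]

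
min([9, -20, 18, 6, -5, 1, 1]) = -20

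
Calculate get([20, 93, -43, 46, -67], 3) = 46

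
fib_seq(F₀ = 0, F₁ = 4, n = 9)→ [0, 4, 4, 8, 12, 20, 32, 52, 84]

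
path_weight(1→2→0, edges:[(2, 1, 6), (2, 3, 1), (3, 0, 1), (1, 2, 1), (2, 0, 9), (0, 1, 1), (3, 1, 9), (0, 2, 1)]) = 10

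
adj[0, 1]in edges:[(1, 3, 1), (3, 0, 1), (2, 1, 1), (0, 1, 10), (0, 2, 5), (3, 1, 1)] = 10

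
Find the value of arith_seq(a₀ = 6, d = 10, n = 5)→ [6, 16, 26, 36, 46]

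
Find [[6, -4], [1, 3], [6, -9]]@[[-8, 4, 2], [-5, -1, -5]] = [[-28, 28, 32], [-23, 1, -13], [-3, 33, 57]]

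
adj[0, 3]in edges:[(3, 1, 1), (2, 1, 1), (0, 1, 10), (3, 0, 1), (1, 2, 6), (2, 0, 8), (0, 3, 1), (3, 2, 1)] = 1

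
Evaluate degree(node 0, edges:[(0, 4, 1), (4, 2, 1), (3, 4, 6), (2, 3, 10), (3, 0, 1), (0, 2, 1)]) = 3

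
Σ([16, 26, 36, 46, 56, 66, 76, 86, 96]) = 504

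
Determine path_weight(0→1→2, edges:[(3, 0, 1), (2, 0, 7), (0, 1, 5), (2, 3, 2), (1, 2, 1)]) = 6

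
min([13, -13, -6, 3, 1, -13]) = -13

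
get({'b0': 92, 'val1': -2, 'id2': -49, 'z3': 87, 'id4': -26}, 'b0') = 92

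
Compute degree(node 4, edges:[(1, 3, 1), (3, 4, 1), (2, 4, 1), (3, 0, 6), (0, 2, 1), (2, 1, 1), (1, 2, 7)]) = incident: (3,4), (2,4)
= 2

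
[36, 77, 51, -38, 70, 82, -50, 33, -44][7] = 33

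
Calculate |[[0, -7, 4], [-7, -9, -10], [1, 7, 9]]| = (1)*(0)*det([[-9, -10], [7, 9]]) + (-1)*(-7)*det([[-7, -10], [1, 9]]) + (1)*(4)*det([[-7, -9], [1, 7]])
= 0 + -371 + -160
= -531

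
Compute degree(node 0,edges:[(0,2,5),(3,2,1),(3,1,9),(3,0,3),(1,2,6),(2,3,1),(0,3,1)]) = incident: (0,2), (3,0), (0,3)
= 3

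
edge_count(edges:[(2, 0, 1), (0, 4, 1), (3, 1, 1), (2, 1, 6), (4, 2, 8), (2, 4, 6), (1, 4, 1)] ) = 7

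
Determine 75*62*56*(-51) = -13280400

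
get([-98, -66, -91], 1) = -66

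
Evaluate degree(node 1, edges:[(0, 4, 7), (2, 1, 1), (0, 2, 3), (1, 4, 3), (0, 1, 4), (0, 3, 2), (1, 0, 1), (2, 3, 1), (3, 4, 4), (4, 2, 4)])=4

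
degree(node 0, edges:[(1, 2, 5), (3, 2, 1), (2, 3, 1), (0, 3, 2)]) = incident: (0,3)
= 1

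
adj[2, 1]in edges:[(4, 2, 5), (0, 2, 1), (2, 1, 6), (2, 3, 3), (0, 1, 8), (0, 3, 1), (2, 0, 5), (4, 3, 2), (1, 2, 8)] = 6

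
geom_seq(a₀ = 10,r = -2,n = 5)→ [10, -20, 40, -80, 160]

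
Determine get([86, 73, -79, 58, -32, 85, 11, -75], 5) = 85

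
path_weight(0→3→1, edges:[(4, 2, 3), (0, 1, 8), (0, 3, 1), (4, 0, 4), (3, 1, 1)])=w(0→3)=1 + w(3→1)=1
= 2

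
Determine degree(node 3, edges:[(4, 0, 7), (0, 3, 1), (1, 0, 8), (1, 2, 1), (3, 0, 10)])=2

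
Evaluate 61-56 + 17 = 22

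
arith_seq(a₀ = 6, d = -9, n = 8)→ a_0 = 6 + 0*-9 = 6
a_1 = 6 + 1*-9 = -3
a_2 = 6 + 2*-9 = -12
...
= [6, -3, -12, -21, -30, -39, -48, -57]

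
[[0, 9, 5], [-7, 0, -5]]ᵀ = [[0, -7], [9, 0], [5, -5]]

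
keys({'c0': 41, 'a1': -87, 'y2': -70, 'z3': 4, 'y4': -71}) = ['c0', 'a1', 'y2', 'z3', 'y4']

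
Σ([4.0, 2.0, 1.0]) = 4.0 + 2.0 + 1.0
= 7.0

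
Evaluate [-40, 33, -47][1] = 33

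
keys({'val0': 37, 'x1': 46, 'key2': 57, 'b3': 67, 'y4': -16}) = ['val0', 'x1', 'key2', 'b3', 'y4']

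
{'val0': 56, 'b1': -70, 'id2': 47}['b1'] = -70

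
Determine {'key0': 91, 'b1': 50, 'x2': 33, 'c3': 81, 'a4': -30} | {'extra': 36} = {'key0': 91, 'b1': 50, 'x2': 33, 'c3': 81, 'a4': -30, 'extra': 36}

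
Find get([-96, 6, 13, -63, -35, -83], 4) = -35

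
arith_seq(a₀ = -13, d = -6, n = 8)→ [-13, -19, -25, -31, -37, -43, -49, -55]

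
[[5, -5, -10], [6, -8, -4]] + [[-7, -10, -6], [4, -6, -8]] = [[-2, -15, -16], [10, -14, -12]]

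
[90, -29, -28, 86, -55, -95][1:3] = [-29, -28]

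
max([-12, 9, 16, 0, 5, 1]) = 16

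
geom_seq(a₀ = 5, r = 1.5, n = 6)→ [5.0, 7.5, 11.25, 16.875, 25.3125, 37.96875]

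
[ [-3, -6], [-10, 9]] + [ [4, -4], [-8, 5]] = [[1, -10], [-18, 14]]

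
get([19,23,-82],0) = 19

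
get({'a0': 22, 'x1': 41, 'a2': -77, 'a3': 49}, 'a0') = 22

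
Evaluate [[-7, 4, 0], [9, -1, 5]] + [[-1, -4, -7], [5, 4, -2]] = [[-8, 0, -7], [14, 3, 3]]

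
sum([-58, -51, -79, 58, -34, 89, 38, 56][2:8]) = slice → [-79, 58, -34, 89, 38, 56]
(-79) + 58 + (-34) + 89 + 38 + 56
= 128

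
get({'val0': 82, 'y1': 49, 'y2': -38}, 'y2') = -38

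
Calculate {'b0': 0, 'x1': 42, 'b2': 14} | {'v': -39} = {'b0': 0, 'x1': 42, 'b2': 14, 'v': -39}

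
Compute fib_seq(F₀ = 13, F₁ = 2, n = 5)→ F_2 = F_1 + F_0 = 15
F_3 = F_2 + F_1 = 17
F_4 = F_3 + F_2 = 32
= [13, 2, 15, 17, 32]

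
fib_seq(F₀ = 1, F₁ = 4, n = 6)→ F_2 = F_1 + F_0 = 5
F_3 = F_2 + F_1 = 9
F_4 = F_3 + F_2 = 14
...
= [1, 4, 5, 9, 14, 23]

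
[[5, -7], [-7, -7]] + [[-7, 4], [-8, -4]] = [[-2, -3], [-15, -11]]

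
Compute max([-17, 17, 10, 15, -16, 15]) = 17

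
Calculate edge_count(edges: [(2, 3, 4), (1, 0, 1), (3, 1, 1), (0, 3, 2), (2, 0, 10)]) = 5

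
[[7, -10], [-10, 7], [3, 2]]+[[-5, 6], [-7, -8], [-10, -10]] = [[2, -4], [-17, -1], [-7, -8]]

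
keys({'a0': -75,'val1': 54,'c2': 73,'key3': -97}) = ['a0', 'val1', 'c2', 'key3']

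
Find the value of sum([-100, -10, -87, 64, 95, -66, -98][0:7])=-202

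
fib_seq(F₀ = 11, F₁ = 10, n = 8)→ F_2 = F_1 + F_0 = 21
F_3 = F_2 + F_1 = 31
F_4 = F_3 + F_2 = 52
...
= [11, 10, 21, 31, 52, 83, 135, 218]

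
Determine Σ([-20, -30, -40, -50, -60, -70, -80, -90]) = (-20) + (-30) + (-40) + (-50) + (-60) + (-70) + (-80) + (-90)
= -440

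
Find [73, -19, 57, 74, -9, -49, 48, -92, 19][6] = 48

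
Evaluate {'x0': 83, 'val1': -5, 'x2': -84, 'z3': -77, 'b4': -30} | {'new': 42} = {'x0': 83, 'val1': -5, 'x2': -84, 'z3': -77, 'b4': -30, 'new': 42}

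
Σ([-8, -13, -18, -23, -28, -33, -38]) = (-8) + (-13) + (-18) + (-23) + (-28) + (-33) + (-38)
= -161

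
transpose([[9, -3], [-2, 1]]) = [[9, -2], [-3, 1]]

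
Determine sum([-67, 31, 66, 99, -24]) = (-67) + 31 + 66 + 99 + (-24)
= 105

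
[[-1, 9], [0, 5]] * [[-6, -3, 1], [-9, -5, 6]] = C[0][0] = (-1)*(-6) + (9)*(-9) = -75
C[0][1] = (-1)*(-3) + (9)*(-5) = -42
C[0][2] = (-1)*(1) + (9)*(6) = 53
C[1][0] = (0)*(-6) + (5)*(-9) = -45
C[1][1] = (0)*(-3) + (5)*(-5) = -25
C[1][2] = (0)*(1) + (5)*(6) = 30
= [[-75, -42, 53], [-45, -25, 30]]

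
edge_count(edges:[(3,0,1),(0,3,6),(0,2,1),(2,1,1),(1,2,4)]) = 5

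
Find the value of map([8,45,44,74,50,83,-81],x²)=[64, 2025, 1936, 5476, 2500, 6889, 6561]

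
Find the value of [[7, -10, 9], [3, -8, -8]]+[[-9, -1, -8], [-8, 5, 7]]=[[-2, -11, 1], [-5, -3, -1]]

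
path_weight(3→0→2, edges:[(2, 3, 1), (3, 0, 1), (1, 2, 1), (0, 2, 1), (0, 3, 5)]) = w(3→0)=1 + w(0→2)=1
= 2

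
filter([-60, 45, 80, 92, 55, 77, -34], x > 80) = keep x where x > 80: -60✗, 45✗, 80✗, 92✓, 55✗, 77✗, -34✗
= [92]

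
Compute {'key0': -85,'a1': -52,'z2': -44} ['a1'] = -52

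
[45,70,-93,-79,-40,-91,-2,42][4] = -40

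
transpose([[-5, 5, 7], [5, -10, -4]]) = [[-5, 5], [5, -10], [7, -4]]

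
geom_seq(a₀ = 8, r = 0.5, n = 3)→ a_0 = 8*0.5^0 = 8.0
a_1 = 8*0.5^1 = 4.0
a_2 = 8*0.5^2 = 2.0
= [8.0, 4.0, 2.0]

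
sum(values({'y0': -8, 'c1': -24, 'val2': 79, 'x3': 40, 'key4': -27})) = 60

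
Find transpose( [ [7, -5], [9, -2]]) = [[7, 9], [-5, -2]]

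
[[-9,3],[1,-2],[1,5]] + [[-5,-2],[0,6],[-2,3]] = [[-14, 1], [1, 4], [-1, 8]]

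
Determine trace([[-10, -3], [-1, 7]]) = diagonal: (-10) + 7
= -3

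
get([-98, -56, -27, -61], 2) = -27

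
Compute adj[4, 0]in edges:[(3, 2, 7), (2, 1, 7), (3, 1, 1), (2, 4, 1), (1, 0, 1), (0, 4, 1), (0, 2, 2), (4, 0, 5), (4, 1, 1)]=5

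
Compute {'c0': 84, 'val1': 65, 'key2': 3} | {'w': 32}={'c0': 84, 'val1': 65, 'key2': 3, 'w': 32}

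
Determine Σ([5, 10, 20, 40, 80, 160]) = 5 + 10 + 20 + 40 + 80 + 160
= 315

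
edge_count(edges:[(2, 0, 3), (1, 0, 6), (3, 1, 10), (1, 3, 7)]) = 4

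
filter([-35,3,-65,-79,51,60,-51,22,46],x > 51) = [60]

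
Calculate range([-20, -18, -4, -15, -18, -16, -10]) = 16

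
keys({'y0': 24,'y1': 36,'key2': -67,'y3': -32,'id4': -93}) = ['y0', 'y1', 'key2', 'y3', 'id4']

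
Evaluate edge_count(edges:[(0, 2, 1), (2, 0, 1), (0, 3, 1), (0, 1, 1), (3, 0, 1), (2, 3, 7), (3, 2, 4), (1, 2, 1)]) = 8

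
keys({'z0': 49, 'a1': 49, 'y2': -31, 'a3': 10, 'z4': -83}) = ['z0', 'a1', 'y2', 'a3', 'z4']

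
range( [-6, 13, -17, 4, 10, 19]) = 36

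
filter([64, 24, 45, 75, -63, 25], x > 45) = [64, 75]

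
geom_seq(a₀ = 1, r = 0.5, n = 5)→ a_0 = 1*0.5^0 = 1.0
a_1 = 1*0.5^1 = 0.5
a_2 = 1*0.5^2 = 0.25
...
= [1.0, 0.5, 0.25, 0.125, 0.0625]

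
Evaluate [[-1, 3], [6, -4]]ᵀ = [[-1, 6], [3, -4]]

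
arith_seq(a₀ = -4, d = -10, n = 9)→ [-4, -14, -24, -34, -44, -54, -64, -74, -84]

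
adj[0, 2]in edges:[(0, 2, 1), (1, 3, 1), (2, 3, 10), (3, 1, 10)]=1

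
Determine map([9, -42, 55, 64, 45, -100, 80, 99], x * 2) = 9*2=18, -42*2=-84, 55*2=110, 64*2=128, 45*2=90, -100*2=-200, 80*2=160, 99*2=198
= [18, -84, 110, 128, 90, -200, 160, 198]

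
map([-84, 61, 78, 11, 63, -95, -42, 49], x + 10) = [-74, 71, 88, 21, 73, -85, -32, 59]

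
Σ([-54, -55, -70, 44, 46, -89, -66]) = -244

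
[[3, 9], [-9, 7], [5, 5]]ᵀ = [[3, -9, 5], [9, 7, 5]]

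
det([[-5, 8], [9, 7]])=-107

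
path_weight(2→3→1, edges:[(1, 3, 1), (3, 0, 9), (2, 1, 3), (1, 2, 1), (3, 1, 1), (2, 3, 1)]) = w(2→3)=1 + w(3→1)=1
= 2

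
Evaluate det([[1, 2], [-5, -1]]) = (1)*(-1) - (2)*(-5)
= 9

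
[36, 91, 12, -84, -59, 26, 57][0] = 36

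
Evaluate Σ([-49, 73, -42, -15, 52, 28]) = (-49) + 73 + (-42) + (-15) + 52 + 28
= 47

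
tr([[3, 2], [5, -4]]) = diagonal: 3 + (-4)
= -1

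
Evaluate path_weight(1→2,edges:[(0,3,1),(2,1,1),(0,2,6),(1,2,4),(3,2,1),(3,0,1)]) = 4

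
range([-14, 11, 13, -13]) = 27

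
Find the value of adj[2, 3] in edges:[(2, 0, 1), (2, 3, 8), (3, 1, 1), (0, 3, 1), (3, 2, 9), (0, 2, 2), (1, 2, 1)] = 8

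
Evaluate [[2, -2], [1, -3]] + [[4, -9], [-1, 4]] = [[6, -11], [0, 1]]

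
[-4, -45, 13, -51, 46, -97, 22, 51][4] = 46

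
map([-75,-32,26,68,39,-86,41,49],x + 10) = -75+10=-65, -32+10=-22, 26+10=36, 68+10=78, 39+10=49, -86+10=-76, 41+10=51, 49+10=59
= [-65, -22, 36, 78, 49, -76, 51, 59]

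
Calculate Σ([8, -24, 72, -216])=-160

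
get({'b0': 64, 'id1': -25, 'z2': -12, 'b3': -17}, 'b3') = -17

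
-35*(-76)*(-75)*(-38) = 7581000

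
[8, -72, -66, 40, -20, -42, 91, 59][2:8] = [-66, 40, -20, -42, 91, 59]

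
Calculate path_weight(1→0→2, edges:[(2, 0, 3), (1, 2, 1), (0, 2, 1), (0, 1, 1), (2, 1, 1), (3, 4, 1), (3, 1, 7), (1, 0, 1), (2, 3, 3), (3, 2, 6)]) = w(1→0)=1 + w(0→2)=1
= 2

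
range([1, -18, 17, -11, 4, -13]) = 35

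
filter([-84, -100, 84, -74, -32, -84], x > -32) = [84]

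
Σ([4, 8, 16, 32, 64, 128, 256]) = 4 + 8 + 16 + 32 + 64 + 128 + 256
= 508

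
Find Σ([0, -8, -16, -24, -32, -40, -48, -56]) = -224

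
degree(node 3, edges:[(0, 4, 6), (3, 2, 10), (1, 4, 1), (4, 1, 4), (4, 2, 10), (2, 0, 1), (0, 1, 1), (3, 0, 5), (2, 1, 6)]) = incident: (3,2), (3,0)
= 2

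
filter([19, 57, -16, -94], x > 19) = keep x where x > 19: 19✗, 57✓, -16✗, -94✗
= [57]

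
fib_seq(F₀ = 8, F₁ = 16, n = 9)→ [8, 16, 24, 40, 64, 104, 168, 272, 440]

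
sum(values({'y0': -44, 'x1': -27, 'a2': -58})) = (-44) + (-27) + (-58)
= -129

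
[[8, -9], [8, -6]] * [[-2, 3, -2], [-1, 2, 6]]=[[-7, 6, -70], [-10, 12, -52]]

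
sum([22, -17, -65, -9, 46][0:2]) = slice → [22, -17]
22 + (-17)
= 5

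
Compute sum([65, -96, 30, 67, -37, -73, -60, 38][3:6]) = -43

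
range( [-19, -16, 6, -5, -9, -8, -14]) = 25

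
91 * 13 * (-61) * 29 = -2092727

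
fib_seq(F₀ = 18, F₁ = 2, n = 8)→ F_2 = F_1 + F_0 = 20
F_3 = F_2 + F_1 = 22
F_4 = F_3 + F_2 = 42
...
= [18, 2, 20, 22, 42, 64, 106, 170]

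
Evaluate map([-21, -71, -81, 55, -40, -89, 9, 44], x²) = [441, 5041, 6561, 3025, 1600, 7921, 81, 1936]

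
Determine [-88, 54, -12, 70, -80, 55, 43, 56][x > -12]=[54, 70, 55, 43, 56]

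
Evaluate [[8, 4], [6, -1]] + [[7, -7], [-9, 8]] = [[15, -3], [-3, 7]]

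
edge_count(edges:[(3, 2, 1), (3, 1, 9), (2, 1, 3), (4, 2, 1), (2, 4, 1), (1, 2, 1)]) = 6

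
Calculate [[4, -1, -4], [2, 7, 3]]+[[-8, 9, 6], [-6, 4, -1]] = [[-4, 8, 2], [-4, 11, 2]]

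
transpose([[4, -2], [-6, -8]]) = [[4, -6], [-2, -8]]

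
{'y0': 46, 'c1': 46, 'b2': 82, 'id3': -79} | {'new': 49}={'y0': 46, 'c1': 46, 'b2': 82, 'id3': -79, 'new': 49}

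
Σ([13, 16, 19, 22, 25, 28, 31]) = 13 + 16 + 19 + 22 + 25 + 28 + 31
= 154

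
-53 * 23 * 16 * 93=-1813872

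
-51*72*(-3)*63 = 694008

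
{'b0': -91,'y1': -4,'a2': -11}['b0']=-91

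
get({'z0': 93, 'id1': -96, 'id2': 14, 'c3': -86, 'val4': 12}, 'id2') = 14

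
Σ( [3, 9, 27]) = 39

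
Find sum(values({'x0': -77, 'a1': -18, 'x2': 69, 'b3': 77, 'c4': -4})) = (-77) + (-18) + 69 + 77 + (-4)
= 47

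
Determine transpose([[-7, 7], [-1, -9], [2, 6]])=[[-7, -1, 2], [7, -9, 6]]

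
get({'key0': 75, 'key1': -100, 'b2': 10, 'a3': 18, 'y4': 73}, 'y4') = 73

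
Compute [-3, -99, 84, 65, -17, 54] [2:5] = [84, 65, -17]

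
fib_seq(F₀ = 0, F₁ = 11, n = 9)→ [0, 11, 11, 22, 33, 55, 88, 143, 231]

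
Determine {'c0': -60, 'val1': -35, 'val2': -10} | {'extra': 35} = {'c0': -60, 'val1': -35, 'val2': -10, 'extra': 35}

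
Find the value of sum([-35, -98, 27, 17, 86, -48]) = (-35) + (-98) + 27 + 17 + 86 + (-48)
= -51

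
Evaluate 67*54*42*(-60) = -9117360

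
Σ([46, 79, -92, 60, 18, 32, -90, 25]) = 78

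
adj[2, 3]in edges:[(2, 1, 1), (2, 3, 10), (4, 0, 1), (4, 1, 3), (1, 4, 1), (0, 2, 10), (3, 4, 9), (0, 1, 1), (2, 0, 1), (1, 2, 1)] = 10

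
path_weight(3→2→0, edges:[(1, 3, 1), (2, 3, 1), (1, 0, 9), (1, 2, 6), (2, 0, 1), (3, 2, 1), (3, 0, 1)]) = 2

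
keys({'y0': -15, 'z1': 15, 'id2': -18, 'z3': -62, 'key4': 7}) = ['y0', 'z1', 'id2', 'z3', 'key4']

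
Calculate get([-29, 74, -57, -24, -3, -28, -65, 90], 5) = -28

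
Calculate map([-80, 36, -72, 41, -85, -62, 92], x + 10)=-80+10=-70, 36+10=46, -72+10=-62, 41+10=51, -85+10=-75, -62+10=-52, 92+10=102
= [-70, 46, -62, 51, -75, -52, 102]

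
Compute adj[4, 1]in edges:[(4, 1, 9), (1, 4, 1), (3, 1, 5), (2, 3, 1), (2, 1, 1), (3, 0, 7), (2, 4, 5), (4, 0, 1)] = 9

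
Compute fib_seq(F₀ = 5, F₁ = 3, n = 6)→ F_2 = F_1 + F_0 = 8
F_3 = F_2 + F_1 = 11
F_4 = F_3 + F_2 = 19
...
= [5, 3, 8, 11, 19, 30]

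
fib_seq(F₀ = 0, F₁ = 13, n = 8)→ F_2 = F_1 + F_0 = 13
F_3 = F_2 + F_1 = 26
F_4 = F_3 + F_2 = 39
...
= [0, 13, 13, 26, 39, 65, 104, 169]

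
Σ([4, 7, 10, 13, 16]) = 50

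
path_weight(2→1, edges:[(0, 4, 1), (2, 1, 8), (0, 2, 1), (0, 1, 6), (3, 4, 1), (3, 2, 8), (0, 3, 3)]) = w(2→1)=8
= 8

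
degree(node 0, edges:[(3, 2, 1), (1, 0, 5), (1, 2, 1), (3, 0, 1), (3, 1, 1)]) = incident: (1,0), (3,0)
= 2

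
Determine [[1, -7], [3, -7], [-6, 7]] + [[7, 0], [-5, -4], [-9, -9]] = [[8, -7], [-2, -11], [-15, -2]]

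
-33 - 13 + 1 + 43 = -2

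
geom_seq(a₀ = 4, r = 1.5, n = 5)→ [4.0, 6.0, 9.0, 13.5, 20.25]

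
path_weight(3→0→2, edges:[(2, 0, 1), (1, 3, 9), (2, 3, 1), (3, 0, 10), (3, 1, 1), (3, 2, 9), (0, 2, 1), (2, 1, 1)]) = w(3→0)=10 + w(0→2)=1
= 11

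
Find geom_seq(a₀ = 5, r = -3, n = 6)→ [5, -15, 45, -135, 405, -1215]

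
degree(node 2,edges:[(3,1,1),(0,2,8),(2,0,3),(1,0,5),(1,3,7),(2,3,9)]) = 3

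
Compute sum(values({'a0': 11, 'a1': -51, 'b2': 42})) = 11 + (-51) + 42
= 2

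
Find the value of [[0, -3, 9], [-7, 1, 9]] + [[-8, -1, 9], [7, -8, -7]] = [[-8, -4, 18], [0, -7, 2]]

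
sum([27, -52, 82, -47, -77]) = 27 + (-52) + 82 + (-47) + (-77)
= -67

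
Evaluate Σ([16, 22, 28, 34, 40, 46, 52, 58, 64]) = 360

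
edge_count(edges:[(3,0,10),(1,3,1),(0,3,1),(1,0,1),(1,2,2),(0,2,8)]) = 6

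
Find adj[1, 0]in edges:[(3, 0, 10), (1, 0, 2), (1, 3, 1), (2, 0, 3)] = 2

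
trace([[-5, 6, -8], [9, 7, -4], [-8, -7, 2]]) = 4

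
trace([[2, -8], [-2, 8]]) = diagonal: 2 + 8
= 10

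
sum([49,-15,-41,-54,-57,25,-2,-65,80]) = 49 + (-15) + (-41) + (-54) + (-57) + 25 + (-2) + (-65) + 80
= -80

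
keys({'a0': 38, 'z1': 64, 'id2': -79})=['a0', 'z1', 'id2']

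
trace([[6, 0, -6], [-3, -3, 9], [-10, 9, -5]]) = -2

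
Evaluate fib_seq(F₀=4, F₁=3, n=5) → F_2 = F_1 + F_0 = 7
F_3 = F_2 + F_1 = 10
F_4 = F_3 + F_2 = 17
= [4, 3, 7, 10, 17]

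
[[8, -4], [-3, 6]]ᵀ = [[8, -3], [-4, 6]]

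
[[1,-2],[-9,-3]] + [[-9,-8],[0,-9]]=[[-8, -10], [-9, -12]]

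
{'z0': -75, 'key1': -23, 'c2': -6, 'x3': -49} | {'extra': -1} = {'z0': -75, 'key1': -23, 'c2': -6, 'x3': -49, 'extra': -1}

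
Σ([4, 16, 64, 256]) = 340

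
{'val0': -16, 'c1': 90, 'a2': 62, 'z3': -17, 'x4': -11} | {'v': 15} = {'val0': -16, 'c1': 90, 'a2': 62, 'z3': -17, 'x4': -11, 'v': 15}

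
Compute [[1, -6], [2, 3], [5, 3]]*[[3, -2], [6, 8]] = [[-33, -50], [24, 20], [33, 14]]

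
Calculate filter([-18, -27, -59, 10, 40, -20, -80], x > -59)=keep x where x > -59: -18✓, -27✓, -59✗, 10✓, 40✓, -20✓, -80✗
= [-18, -27, 10, 40, -20]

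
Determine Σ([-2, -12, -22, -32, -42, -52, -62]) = -224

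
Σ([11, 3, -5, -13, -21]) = -25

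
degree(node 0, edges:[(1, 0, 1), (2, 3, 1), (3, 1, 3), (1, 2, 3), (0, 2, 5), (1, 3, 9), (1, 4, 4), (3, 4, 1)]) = 2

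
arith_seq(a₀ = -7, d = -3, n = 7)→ a_0 = -7 + 0*-3 = -7
a_1 = -7 + 1*-3 = -10
a_2 = -7 + 2*-3 = -13
...
= [-7, -10, -13, -16, -19, -22, -25]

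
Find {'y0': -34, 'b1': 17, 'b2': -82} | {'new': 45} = {'y0': -34, 'b1': 17, 'b2': -82, 'new': 45}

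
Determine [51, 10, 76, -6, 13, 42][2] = 76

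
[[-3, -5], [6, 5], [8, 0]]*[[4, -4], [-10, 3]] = [[38, -3], [-26, -9], [32, -32]]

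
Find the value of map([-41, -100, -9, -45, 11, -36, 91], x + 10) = -41+10=-31, -100+10=-90, -9+10=1, -45+10=-35, 11+10=21, -36+10=-26, 91+10=101
= [-31, -90, 1, -35, 21, -26, 101]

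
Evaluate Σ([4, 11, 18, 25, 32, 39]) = 4 + 11 + 18 + 25 + 32 + 39
= 129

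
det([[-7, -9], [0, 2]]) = (-7)*(2) - (-9)*(0)
= -14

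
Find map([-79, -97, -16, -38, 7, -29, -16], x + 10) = -79+10=-69, -97+10=-87, -16+10=-6, -38+10=-28, 7+10=17, -29+10=-19, -16+10=-6
= [-69, -87, -6, -28, 17, -19, -6]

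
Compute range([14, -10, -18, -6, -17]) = 32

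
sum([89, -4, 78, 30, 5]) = 89 + (-4) + 78 + 30 + 5
= 198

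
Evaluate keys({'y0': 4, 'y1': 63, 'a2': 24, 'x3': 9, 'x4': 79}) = ['y0', 'y1', 'a2', 'x3', 'x4']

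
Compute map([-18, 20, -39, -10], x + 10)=-18+10=-8, 20+10=30, -39+10=-29, -10+10=0
= [-8, 30, -29, 0]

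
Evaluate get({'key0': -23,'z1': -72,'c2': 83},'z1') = -72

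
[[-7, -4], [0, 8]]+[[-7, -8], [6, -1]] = [[-14, -12], [6, 7]]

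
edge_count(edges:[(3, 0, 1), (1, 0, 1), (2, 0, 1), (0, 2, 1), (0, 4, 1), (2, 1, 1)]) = 6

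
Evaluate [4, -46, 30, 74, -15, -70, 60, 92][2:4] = [30, 74]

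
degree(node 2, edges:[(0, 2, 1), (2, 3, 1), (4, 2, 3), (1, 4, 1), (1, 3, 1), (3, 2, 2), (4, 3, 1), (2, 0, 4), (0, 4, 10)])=incident: (0,2), (2,3), (4,2), (3,2), (2,0)
= 5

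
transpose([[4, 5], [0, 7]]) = [[4, 0], [5, 7]]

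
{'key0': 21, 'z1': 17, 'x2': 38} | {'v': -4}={'key0': 21, 'z1': 17, 'x2': 38, 'v': -4}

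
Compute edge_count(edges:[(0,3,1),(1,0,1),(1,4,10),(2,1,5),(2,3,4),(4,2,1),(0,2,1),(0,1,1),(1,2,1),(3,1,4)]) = 10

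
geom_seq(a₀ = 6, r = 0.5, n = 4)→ [6.0, 3.0, 1.5, 0.75]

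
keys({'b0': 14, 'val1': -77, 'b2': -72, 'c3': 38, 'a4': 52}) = ['b0', 'val1', 'b2', 'c3', 'a4']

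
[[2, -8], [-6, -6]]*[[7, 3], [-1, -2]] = C[0][0] = (2)*(7) + (-8)*(-1) = 22
C[0][1] = (2)*(3) + (-8)*(-2) = 22
C[1][0] = (-6)*(7) + (-6)*(-1) = -36
C[1][1] = (-6)*(3) + (-6)*(-2) = -6
= [[22, 22], [-36, -6]]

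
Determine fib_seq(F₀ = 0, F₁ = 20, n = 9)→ [0, 20, 20, 40, 60, 100, 160, 260, 420]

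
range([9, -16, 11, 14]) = 30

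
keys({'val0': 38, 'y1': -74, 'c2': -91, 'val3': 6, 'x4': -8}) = ['val0', 'y1', 'c2', 'val3', 'x4']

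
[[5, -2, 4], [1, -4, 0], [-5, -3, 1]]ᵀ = [[5, 1, -5], [-2, -4, -3], [4, 0, 1]]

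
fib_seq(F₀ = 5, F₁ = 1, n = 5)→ F_2 = F_1 + F_0 = 6
F_3 = F_2 + F_1 = 7
F_4 = F_3 + F_2 = 13
= [5, 1, 6, 7, 13]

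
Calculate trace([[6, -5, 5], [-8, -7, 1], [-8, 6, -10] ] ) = diagonal: 6 + (-7) + (-10)
= -11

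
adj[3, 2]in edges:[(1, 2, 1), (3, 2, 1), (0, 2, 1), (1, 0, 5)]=1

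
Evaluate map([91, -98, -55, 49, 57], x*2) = 91*2=182, -98*2=-196, -55*2=-110, 49*2=98, 57*2=114
= [182, -196, -110, 98, 114]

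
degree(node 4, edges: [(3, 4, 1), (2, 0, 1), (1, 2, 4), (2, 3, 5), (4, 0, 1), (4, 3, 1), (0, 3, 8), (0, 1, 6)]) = incident: (3,4), (4,0), (4,3)
= 3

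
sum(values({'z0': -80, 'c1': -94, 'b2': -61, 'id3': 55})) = -180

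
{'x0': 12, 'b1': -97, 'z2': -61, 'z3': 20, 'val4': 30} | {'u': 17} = {'x0': 12, 'b1': -97, 'z2': -61, 'z3': 20, 'val4': 30, 'u': 17}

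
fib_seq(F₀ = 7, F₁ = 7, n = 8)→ [7, 7, 14, 21, 35, 56, 91, 147]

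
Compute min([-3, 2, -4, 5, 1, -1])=-4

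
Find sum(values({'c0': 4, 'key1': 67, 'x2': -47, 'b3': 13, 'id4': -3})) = 34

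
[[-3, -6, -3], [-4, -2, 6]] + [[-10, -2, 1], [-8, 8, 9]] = [[-13, -8, -2], [-12, 6, 15]]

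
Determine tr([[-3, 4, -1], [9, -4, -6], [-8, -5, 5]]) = diagonal: (-3) + (-4) + 5
= -2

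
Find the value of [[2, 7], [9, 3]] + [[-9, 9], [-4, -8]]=[[-7, 16], [5, -5]]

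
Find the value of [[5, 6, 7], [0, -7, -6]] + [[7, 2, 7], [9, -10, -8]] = [[12, 8, 14], [9, -17, -14]]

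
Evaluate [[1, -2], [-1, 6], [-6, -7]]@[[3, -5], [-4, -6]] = [[11, 7], [-27, -31], [10, 72]]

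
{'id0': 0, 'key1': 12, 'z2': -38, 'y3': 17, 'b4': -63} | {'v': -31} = {'id0': 0, 'key1': 12, 'z2': -38, 'y3': 17, 'b4': -63, 'v': -31}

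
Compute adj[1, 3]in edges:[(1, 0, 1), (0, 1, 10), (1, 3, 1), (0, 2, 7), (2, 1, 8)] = 1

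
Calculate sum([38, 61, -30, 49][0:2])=99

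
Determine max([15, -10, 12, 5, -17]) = 15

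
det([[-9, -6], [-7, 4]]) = (-9)*(4) - (-6)*(-7)
= -78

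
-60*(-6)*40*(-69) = -993600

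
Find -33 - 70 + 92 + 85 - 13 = 61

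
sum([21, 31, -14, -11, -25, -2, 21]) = 21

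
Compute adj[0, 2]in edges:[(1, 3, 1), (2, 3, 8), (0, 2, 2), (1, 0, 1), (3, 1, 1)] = 2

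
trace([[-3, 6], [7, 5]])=diagonal: (-3) + 5
= 2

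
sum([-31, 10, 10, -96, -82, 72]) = (-31) + 10 + 10 + (-96) + (-82) + 72
= -117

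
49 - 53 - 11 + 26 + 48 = 59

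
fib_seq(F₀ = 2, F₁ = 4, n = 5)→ F_2 = F_1 + F_0 = 6
F_3 = F_2 + F_1 = 10
F_4 = F_3 + F_2 = 16
= [2, 4, 6, 10, 16]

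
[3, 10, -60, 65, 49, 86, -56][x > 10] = keep x where x > 10: 3✗, 10✗, -60✗, 65✓, 49✓, 86✓, -56✗
= [65, 49, 86]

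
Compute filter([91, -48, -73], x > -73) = keep x where x > -73: 91✓, -48✓, -73✗
= [91, -48]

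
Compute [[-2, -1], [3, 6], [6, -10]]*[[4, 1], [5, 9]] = C[0][0] = (-2)*(4) + (-1)*(5) = -13
C[0][1] = (-2)*(1) + (-1)*(9) = -11
C[1][0] = (3)*(4) + (6)*(5) = 42
C[1][1] = (3)*(1) + (6)*(9) = 57
C[2][0] = (6)*(4) + (-10)*(5) = -26
C[2][1] = (6)*(1) + (-10)*(9) = -84
= [[-13, -11], [42, 57], [-26, -84]]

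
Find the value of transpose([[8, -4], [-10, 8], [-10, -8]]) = [[8, -10, -10], [-4, 8, -8]]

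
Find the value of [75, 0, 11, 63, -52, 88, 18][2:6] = [11, 63, -52, 88]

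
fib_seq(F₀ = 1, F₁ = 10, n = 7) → F_2 = F_1 + F_0 = 11
F_3 = F_2 + F_1 = 21
F_4 = F_3 + F_2 = 32
...
= [1, 10, 11, 21, 32, 53, 85]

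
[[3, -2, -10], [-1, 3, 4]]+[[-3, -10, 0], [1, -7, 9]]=[[0, -12, -10], [0, -4, 13]]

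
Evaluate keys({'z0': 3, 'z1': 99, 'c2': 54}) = ['z0', 'z1', 'c2']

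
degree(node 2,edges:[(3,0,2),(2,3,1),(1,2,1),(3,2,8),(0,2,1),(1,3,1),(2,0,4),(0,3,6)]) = incident: (2,3), (1,2), (3,2), (0,2), (2,0)
= 5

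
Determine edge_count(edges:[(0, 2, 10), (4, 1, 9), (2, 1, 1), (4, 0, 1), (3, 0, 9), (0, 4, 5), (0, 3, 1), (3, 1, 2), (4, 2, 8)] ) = 9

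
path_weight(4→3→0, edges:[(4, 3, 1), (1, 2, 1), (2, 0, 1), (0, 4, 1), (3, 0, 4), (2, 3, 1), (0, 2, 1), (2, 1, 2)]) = 5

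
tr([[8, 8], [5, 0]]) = diagonal: 8 + 0
= 8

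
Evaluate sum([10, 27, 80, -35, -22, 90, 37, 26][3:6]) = slice → [-35, -22, 90]
(-35) + (-22) + 90
= 33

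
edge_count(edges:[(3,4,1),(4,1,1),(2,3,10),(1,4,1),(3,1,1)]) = 5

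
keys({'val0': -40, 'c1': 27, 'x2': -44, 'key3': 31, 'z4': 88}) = ['val0', 'c1', 'x2', 'key3', 'z4']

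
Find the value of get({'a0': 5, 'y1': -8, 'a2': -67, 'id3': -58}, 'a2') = -67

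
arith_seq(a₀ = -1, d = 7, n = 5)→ [-1, 6, 13, 20, 27]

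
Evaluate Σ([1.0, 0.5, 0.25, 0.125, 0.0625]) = 1.0 + 0.5 + 0.25 + 0.125 + 0.0625
= 1.9375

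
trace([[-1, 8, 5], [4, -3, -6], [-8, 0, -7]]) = -11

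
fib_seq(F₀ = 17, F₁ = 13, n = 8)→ [17, 13, 30, 43, 73, 116, 189, 305]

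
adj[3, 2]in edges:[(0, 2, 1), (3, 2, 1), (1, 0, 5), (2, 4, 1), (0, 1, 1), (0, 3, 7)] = 1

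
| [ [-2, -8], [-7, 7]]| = (-2)*(7) - (-8)*(-7)
= -70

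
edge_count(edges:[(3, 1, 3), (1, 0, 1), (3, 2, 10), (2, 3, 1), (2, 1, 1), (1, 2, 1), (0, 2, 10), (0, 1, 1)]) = 8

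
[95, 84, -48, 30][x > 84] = keep x where x > 84: 95✓, 84✗, -48✗, 30✗
= [95]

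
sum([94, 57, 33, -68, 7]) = 94 + 57 + 33 + (-68) + 7
= 123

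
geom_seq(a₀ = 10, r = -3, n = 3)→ a_0 = 10*(-3)^0 = 10
a_1 = 10*(-3)^1 = -30
a_2 = 10*(-3)^2 = 90
= [10, -30, 90]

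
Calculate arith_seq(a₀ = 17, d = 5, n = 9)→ [17, 22, 27, 32, 37, 42, 47, 52, 57]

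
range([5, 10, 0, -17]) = 27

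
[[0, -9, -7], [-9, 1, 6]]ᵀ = [[0, -9], [-9, 1], [-7, 6]]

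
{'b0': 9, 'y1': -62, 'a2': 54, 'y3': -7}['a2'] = 54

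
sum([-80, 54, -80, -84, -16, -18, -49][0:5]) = -206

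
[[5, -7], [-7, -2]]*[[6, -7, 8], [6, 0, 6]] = [[-12, -35, -2], [-54, 49, -68]]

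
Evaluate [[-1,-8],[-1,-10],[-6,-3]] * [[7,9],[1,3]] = [[-15, -33], [-17, -39], [-45, -63]]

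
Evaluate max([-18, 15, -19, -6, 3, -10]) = 15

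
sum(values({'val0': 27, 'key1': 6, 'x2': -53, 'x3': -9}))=-29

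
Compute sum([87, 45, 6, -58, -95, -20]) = 87 + 45 + 6 + (-58) + (-95) + (-20)
= -35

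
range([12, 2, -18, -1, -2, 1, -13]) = 30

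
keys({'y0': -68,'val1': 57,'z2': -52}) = ['y0', 'val1', 'z2']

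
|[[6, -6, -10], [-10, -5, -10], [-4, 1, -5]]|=570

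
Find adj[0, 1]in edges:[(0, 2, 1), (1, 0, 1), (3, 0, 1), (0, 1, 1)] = 1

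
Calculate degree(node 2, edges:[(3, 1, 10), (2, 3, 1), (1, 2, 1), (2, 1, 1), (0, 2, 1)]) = 4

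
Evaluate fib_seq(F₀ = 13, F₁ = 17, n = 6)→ F_2 = F_1 + F_0 = 30
F_3 = F_2 + F_1 = 47
F_4 = F_3 + F_2 = 77
...
= [13, 17, 30, 47, 77, 124]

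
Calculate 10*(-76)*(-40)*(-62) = -1884800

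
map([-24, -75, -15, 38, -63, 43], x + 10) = [-14, -65, -5, 48, -53, 53]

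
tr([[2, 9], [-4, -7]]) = diagonal: 2 + (-7)
= -5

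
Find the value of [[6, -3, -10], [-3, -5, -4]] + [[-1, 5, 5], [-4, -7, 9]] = [[5, 2, -5], [-7, -12, 5]]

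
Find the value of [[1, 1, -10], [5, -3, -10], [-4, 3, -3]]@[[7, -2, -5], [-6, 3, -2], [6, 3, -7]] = C[0][0] = (1)*(7) + (1)*(-6) + (-10)*(6) = -59
C[0][1] = (1)*(-2) + (1)*(3) + (-10)*(3) = -29
C[0][2] = (1)*(-5) + (1)*(-2) + (-10)*(-7) = 63
C[1][0] = (5)*(7) + (-3)*(-6) + (-10)*(6) = -7
C[1][1] = (5)*(-2) + (-3)*(3) + (-10)*(3) = -49
C[1][2] = (5)*(-5) + (-3)*(-2) + (-10)*(-7) = 51
... (3 more cells)
= [[-59, -29, 63], [-7, -49, 51], [-64, 8, 35]]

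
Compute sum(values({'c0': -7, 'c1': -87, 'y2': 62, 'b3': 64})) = (-7) + (-87) + 62 + 64
= 32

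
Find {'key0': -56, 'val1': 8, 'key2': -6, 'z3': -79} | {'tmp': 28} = {'key0': -56, 'val1': 8, 'key2': -6, 'z3': -79, 'tmp': 28}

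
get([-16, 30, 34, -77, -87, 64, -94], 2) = 34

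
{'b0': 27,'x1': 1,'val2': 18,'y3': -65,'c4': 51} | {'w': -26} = {'b0': 27, 'x1': 1, 'val2': 18, 'y3': -65, 'c4': 51, 'w': -26}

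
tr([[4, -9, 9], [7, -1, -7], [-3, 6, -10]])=-7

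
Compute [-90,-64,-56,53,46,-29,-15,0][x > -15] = keep x where x > -15: -90✗, -64✗, -56✗, 53✓, 46✓, -29✗, -15✗, 0✓
= [53, 46, 0]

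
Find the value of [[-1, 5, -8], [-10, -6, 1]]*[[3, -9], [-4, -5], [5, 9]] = C[0][0] = (-1)*(3) + (5)*(-4) + (-8)*(5) = -63
C[0][1] = (-1)*(-9) + (5)*(-5) + (-8)*(9) = -88
C[1][0] = (-10)*(3) + (-6)*(-4) + (1)*(5) = -1
C[1][1] = (-10)*(-9) + (-6)*(-5) + (1)*(9) = 129
= [[-63, -88], [-1, 129]]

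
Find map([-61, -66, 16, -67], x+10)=[-51, -56, 26, -57]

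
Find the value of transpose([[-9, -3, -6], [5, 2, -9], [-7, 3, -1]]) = [[-9, 5, -7], [-3, 2, 3], [-6, -9, -1]]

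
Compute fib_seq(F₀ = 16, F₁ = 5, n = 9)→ F_2 = F_1 + F_0 = 21
F_3 = F_2 + F_1 = 26
F_4 = F_3 + F_2 = 47
...
= [16, 5, 21, 26, 47, 73, 120, 193, 313]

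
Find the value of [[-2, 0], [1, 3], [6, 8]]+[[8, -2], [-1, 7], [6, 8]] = [[6, -2], [0, 10], [12, 16]]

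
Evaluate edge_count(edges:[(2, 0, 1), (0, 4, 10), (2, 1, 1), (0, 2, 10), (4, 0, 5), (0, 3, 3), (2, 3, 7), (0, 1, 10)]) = 8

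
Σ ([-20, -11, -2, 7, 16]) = (-20) + (-11) + (-2) + 7 + 16
= -10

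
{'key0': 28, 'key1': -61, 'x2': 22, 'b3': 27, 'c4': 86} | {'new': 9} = {'key0': 28, 'key1': -61, 'x2': 22, 'b3': 27, 'c4': 86, 'new': 9}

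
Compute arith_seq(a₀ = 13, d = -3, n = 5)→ [13, 10, 7, 4, 1]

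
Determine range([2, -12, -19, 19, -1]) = 38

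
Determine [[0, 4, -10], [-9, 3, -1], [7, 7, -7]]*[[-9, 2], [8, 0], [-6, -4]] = [[92, 40], [111, -14], [35, 42]]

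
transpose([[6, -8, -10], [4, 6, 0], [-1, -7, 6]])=[[6, 4, -1], [-8, 6, -7], [-10, 0, 6]]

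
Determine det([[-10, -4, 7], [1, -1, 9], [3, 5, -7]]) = 300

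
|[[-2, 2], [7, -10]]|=(-2)*(-10) - (2)*(7)
= 6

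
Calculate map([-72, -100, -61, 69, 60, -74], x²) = [5184, 10000, 3721, 4761, 3600, 5476]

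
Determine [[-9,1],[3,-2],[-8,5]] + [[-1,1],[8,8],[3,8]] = [[-10, 2], [11, 6], [-5, 13]]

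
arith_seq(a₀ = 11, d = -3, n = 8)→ [11, 8, 5, 2, -1, -4, -7, -10]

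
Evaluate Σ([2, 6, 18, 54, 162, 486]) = 728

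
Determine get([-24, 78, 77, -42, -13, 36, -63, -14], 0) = -24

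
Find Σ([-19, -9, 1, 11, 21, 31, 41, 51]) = (-19) + (-9) + 1 + 11 + 21 + 31 + 41 + 51
= 128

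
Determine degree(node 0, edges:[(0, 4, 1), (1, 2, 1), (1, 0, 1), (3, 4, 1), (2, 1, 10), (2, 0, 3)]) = incident: (0,4), (1,0), (2,0)
= 3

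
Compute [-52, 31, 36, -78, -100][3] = -78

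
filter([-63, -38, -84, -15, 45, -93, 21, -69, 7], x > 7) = [45, 21]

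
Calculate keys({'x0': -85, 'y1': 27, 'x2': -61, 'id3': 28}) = ['x0', 'y1', 'x2', 'id3']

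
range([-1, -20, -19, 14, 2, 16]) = 36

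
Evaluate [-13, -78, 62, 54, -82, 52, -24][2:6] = [62, 54, -82, 52]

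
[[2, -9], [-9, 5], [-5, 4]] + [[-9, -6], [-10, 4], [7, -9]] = [[-7, -15], [-19, 9], [2, -5]]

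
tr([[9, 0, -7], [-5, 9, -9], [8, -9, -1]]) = 17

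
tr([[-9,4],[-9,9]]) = 0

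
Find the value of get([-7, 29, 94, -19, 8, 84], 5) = 84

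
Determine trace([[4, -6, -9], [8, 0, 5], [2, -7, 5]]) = 9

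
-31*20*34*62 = -1306960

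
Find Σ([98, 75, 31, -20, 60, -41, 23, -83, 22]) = 98 + 75 + 31 + (-20) + 60 + (-41) + 23 + (-83) + 22
= 165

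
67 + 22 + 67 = 156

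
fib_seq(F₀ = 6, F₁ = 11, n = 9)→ F_2 = F_1 + F_0 = 17
F_3 = F_2 + F_1 = 28
F_4 = F_3 + F_2 = 45
...
= [6, 11, 17, 28, 45, 73, 118, 191, 309]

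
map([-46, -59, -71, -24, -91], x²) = (-46)²=2116, (-59)²=3481, (-71)²=5041, (-24)²=576, (-91)²=8281
= [2116, 3481, 5041, 576, 8281]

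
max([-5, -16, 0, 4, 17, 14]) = 17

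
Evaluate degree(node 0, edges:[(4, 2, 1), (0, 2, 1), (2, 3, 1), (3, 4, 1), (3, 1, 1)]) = incident: (0,2)
= 1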